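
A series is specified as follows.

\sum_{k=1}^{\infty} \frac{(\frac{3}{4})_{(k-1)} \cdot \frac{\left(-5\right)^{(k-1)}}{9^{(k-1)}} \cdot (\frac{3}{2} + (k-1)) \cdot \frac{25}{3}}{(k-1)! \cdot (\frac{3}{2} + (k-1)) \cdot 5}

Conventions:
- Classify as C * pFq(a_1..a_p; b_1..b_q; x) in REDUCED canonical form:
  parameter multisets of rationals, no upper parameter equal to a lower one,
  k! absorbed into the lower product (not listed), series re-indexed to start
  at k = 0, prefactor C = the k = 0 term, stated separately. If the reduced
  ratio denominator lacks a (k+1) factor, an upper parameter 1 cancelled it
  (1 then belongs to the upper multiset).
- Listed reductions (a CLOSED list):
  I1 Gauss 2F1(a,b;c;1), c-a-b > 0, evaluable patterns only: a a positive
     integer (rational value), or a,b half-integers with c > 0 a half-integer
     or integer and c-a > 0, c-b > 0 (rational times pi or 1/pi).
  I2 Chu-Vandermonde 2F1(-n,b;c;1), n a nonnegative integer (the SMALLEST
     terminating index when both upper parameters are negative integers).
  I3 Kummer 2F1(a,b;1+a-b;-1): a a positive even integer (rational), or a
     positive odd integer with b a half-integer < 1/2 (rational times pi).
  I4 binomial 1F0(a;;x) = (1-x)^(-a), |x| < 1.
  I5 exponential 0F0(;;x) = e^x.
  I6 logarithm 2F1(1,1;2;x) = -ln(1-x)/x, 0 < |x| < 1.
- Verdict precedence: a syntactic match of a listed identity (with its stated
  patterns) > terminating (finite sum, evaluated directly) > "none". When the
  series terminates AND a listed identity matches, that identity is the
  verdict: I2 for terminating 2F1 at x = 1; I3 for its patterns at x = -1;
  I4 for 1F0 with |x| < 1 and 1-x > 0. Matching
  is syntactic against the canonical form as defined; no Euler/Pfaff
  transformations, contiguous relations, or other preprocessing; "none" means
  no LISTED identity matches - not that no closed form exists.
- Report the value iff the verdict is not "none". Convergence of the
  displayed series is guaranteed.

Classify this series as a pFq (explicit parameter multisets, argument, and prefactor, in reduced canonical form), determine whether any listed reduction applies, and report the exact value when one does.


x = -\frac{5}{9} here; the reduced form reads 1F0, upper {\frac{3}{4}}, lower {-}, C = \frac{5}{3}. Verdict: the binomial series (I4) applies (the 1F0 binomial series: exponent -3/4, x = -\frac{5}{9}). Value: \frac{5}{3} \cdot \left(\frac{14}{9}\right)^{-\frac{3}{4}}.

First insight: with t_0 = \frac{5}{3}, striking the common factor k + 3/2 reduces the term (prefactor 5/3).
Adjacent-term ratio: r(k) = -\frac{5}{9} * (k+\frac{3}{4}) / [(k+1)] ; factor over Q: parameters, x = -\frac{5}{9}, and C = \frac{5}{3}.


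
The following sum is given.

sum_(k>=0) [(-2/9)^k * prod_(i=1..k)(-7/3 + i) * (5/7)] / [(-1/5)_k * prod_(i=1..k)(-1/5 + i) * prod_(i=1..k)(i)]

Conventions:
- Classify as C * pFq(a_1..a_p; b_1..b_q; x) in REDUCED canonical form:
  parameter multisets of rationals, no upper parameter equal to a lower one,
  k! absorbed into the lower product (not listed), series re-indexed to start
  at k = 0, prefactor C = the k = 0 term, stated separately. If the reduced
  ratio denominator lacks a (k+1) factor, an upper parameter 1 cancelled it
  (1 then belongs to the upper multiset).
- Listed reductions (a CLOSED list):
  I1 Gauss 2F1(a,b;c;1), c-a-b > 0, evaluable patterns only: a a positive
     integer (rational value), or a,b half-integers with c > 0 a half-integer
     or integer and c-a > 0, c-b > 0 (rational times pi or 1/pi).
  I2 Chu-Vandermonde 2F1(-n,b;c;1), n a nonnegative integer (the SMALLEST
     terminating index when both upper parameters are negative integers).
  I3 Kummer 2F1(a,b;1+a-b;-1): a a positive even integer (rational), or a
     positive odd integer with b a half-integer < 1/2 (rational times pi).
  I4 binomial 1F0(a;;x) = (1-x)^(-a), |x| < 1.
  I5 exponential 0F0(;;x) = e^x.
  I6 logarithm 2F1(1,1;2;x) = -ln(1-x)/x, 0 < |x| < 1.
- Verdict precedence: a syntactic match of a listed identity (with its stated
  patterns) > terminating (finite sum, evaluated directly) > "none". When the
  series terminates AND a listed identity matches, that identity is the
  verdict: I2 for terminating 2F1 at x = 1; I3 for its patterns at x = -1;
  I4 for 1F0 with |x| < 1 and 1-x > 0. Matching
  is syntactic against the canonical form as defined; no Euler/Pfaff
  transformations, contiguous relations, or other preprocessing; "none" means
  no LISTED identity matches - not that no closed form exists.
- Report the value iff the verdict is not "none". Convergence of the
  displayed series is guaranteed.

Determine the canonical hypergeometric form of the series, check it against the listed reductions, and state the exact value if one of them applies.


x = -2/9 here; the reduced form reads 1F2, upper {-4/3}, lower {-1/5, 4/5}, C = 5/7. Verdict: none (x = -2/9): each listed identity misses the multisets {-4/3} ; {-1/5, 4/5}.

The tell: with t_0 = 5/7, the running product (C = 5/7) telescopes to a rising factorial.
Step ratio: r(k) = (-2/9) * (k-4/3) / [(k-1/5) (k+4/5) (k+1)] - rational in k. x = (-2/9); t_0 = 5/7; negate the roots.


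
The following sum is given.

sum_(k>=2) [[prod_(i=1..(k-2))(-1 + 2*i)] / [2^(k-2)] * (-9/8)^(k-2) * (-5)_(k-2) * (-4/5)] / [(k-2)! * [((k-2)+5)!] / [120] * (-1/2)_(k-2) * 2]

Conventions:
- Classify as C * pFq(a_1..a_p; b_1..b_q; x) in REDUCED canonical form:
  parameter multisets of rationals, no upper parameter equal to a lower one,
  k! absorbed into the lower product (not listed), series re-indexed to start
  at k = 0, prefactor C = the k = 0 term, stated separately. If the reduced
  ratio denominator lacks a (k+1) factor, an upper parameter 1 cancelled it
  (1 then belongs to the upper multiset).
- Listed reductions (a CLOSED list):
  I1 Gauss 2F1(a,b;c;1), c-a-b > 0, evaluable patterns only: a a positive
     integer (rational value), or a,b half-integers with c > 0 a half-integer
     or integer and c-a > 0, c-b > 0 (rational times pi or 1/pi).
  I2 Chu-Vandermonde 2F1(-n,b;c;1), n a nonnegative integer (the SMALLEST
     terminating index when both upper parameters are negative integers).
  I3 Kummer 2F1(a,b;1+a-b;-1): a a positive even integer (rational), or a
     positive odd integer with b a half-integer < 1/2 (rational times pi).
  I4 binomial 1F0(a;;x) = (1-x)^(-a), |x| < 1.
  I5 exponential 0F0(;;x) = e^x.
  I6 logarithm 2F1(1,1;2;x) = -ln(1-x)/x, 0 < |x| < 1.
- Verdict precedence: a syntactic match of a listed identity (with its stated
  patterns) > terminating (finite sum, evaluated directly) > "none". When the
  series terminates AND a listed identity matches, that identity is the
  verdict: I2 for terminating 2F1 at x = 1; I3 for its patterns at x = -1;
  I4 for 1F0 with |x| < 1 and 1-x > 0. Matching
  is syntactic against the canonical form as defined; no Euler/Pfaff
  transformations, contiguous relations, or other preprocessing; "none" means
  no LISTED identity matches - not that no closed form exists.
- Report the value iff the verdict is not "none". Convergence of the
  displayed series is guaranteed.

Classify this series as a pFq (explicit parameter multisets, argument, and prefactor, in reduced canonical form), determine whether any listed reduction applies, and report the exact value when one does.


x = -9/8 here; the reduced form reads 2F2, upper {-5, 1/2}, lower {-1/2, 6}, C = -2/5. Verdict: terminating - upper parameter -5 makes this a finite sum (last index 5), evaluated exactly. Sum: 39359923/91750400.

Key step: x = (-9/8) and the constant factors (C = -2/5, x = -9/8) combine into one prefactor.
Consecutive-term ratio: r(k) = (-9/8) * (k-5) (k+1/2) / [(k-1/2) (k+6) (k+1)] - rational in k. x = (-9/8); t_0 = -2/5; negate the roots.


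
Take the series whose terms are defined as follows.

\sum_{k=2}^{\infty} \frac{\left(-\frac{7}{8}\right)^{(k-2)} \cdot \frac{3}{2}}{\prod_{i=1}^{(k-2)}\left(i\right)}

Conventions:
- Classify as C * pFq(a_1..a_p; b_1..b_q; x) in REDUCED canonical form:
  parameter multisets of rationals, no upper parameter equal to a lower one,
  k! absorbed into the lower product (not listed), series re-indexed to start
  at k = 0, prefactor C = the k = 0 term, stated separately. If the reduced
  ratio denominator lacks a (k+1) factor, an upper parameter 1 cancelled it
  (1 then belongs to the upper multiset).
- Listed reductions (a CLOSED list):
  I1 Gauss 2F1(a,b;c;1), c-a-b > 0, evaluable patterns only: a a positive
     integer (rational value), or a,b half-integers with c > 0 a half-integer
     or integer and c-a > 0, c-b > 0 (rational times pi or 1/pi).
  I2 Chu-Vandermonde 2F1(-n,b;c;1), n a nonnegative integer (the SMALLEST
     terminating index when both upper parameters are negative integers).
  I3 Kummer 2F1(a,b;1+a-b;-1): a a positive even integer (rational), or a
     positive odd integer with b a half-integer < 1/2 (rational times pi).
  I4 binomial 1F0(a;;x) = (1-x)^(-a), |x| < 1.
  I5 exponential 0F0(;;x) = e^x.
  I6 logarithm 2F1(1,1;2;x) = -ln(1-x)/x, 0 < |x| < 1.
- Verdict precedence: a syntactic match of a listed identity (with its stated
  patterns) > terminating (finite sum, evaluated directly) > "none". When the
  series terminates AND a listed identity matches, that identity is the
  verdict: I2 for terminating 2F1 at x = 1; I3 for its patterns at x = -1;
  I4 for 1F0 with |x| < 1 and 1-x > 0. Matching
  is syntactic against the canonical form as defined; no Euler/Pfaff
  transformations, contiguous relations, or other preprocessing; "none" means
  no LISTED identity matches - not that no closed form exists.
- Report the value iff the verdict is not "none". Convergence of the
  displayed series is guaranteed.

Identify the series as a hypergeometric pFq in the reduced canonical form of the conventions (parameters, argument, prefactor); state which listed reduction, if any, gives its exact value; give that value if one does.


The tell: t_0 = \frac{3}{2} here, and the product of the first k integers (C = 3/2, x = -7/8) is k!.
Term ratio: r(k) = -\frac{7}{8} * 1 / [(k+1)] - rational in k, leading ratio -\frac{7}{8}; with t_0 = \frac{3}{2}, classification follows.

Reduced: x = -\frac{7}{8}, 0F0, upper = {-}, lower = {-}, C = \frac{3}{2}. Verdict at x = -\frac{7}{8}: the exponential series (I5) matches (the 0F0 exponential series at x = -\frac{7}{8}). Hence: \frac{3}{2} \cdot e^{-\frac{7}{8}}.


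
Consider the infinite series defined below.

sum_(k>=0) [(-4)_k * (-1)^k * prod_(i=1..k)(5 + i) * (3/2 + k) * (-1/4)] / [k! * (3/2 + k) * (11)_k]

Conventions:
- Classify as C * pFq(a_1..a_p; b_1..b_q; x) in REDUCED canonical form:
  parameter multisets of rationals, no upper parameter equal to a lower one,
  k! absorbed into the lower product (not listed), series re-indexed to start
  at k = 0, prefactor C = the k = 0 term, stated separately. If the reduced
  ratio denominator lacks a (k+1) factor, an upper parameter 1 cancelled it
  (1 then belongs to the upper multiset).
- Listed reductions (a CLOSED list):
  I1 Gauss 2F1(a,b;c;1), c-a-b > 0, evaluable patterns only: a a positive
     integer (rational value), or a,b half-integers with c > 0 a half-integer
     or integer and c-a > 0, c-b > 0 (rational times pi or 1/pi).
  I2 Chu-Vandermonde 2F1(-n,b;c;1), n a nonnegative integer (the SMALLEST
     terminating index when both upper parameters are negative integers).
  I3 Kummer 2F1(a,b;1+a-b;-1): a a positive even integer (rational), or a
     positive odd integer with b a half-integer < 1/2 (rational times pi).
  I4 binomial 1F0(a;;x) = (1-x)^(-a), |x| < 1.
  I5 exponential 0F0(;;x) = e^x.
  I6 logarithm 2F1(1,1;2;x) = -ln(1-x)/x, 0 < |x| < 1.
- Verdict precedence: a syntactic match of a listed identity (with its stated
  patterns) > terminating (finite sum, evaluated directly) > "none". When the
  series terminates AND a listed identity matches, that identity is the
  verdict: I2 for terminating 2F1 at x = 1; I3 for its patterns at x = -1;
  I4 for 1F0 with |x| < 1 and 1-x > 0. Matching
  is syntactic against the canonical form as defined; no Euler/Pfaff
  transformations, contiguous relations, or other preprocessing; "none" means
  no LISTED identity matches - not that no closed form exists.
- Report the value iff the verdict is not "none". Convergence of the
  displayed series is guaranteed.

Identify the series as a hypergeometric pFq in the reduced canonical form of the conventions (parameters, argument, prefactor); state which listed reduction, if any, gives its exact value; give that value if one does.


This is -1/4 * 2F1(-4, 6; 11; -1) in reduced canonical form. Verdict: Kummer (I3) matches (x = -1; c = 11 equals 1+a-b for upper {-4, 6}: listed pattern). Its exact value is -3/2.

Structural cue: t_0 being -1/4, k + 3/2 divides numerator and denominator alike; prefactor -1/4 after cancelling.
Consecutive-term ratio: r(k) = (-1) * (k-4) (k+6) / [(k+11) (k+1)] ; factor over Q: parameters, x = (-1), and C = -1/4.


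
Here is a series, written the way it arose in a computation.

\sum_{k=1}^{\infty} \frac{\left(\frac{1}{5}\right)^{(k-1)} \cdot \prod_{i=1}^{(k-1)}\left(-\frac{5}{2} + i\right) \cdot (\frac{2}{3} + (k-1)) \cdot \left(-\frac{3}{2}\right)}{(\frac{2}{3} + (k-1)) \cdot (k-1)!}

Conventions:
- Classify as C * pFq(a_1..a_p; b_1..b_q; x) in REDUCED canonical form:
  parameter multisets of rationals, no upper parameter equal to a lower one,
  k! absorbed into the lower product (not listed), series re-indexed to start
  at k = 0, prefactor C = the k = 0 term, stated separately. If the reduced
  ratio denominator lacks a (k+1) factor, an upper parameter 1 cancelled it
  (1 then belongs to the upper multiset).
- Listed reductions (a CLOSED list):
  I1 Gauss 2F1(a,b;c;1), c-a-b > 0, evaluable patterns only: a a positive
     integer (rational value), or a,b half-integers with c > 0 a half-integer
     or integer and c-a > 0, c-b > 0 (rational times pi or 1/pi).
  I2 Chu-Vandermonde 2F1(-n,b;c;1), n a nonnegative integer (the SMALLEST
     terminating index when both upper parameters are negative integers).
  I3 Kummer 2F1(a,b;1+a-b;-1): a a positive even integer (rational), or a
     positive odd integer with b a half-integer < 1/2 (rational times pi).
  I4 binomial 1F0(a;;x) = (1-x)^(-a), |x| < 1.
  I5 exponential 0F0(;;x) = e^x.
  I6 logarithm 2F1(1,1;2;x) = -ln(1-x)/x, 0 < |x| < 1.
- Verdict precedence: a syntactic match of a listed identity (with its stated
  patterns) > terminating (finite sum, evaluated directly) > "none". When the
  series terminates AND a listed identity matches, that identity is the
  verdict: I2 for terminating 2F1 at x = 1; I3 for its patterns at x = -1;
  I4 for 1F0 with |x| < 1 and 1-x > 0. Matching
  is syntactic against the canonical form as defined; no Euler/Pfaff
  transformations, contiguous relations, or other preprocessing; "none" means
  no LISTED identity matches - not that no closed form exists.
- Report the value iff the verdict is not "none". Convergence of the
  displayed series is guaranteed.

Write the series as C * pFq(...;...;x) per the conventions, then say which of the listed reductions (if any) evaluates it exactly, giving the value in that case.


First insight: t_0 = -\frac{3}{2} here, and the running product (prefactor -3/2) telescopes to a rising factorial.
Adjacent-term ratio: r(k) = \frac{1}{5} * (k-\frac{3}{2}) / [(k+1)] - rational; roots negated = parameters, x = \frac{1}{5}, C = -\frac{3}{2}.

This is -\frac{3}{2} * 1F0(-\frac{3}{2}; -; \frac{1}{5}) in reduced canonical form. Verdict (x = \frac{1}{5}): binomial (I4) applies (the 1F0 binomial series: exponent 3/2, x = \frac{1}{5}). Exact value: \left(-\frac{3}{2}\right) \cdot \left(\frac{4}{5}\right)^{\frac{3}{2}}.


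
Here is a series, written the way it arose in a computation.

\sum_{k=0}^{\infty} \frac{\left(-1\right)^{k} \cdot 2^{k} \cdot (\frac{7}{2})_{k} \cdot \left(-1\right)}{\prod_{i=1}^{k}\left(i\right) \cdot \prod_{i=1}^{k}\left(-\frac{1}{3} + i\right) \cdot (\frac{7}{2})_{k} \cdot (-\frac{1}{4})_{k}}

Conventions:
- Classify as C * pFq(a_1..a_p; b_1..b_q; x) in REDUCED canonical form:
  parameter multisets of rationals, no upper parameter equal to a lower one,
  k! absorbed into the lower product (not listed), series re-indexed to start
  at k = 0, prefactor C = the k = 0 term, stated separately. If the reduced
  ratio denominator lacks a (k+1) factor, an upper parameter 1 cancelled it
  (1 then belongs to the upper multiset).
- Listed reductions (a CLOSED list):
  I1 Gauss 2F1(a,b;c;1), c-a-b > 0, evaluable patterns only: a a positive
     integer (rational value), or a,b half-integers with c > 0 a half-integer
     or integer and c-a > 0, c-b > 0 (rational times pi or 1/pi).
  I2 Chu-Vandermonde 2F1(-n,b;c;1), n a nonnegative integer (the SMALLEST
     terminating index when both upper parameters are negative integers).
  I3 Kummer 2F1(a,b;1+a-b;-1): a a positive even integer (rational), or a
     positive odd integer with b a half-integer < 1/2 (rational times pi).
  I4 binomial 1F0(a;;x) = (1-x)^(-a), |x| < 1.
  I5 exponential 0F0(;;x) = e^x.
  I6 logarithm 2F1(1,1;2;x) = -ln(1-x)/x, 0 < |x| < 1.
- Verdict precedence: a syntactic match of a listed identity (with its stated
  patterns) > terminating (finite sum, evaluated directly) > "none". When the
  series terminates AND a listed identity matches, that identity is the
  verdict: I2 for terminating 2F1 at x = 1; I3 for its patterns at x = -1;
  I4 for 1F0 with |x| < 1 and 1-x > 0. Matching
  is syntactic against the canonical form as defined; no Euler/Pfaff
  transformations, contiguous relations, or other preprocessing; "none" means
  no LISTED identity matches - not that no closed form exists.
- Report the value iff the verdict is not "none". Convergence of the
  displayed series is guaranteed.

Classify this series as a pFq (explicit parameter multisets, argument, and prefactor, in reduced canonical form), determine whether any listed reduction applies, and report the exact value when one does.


The tell: t_0 being -1, the parameter 7/2 appears in both the upper and lower lists and cancels.
Adjacent-term ratio: r(k) = -2 * 1 / [(k-\frac{1}{4}) (k+\frac{2}{3}) (k+1)] - rational in k. x = -2; t_0 = -1; negate the roots.

This is -1 * 0F2(-; -\frac{1}{4}, \frac{2}{3}; -2) in reduced canonical form. Verdict: none - at argument -2 the multisets {-} ; {-\frac{1}{4}, \frac{2}{3}} match no listed identity.


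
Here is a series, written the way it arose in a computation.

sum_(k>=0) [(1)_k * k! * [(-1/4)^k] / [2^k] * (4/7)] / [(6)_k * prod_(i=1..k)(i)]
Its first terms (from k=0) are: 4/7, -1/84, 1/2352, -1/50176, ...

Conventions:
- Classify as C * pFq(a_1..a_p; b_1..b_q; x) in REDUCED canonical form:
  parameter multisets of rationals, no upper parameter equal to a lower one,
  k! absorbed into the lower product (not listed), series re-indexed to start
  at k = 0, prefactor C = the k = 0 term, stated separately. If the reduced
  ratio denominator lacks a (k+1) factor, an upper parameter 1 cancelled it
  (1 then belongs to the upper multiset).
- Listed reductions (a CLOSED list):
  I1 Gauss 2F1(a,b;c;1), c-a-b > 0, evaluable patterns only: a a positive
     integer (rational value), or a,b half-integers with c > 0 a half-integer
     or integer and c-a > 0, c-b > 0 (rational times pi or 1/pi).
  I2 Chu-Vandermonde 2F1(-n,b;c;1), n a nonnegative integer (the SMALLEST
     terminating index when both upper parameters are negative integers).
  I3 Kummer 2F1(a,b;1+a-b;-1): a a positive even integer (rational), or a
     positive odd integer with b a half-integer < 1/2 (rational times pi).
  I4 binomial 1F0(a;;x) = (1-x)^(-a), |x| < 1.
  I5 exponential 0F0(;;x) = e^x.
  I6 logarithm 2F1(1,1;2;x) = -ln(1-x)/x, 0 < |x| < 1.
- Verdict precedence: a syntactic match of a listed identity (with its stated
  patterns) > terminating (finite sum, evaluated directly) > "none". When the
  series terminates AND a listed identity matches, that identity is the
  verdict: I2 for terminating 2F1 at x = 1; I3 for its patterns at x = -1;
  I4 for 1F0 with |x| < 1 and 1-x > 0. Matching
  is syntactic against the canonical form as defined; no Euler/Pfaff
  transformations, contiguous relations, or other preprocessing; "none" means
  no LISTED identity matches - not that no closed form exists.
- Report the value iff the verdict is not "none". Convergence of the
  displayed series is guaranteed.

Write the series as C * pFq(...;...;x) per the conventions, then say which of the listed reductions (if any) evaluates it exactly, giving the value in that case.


Key step: t_0 = 4/7 here, and the two k-th powers (C = 4/7) combine into one argument.
Step ratio: r(k) = (-1/8) * (k+1) (k+1) / [(k+6) (k+1)] - rational in k, leading ratio (-1/8); with t_0 = 4/7, classification follows.

This is 4/7 * 2F1(1, 1; 6; -1/8) in reduced canonical form. Verdict: none here - no I1-I6 shape fits x = -1/8 with lower {6}.


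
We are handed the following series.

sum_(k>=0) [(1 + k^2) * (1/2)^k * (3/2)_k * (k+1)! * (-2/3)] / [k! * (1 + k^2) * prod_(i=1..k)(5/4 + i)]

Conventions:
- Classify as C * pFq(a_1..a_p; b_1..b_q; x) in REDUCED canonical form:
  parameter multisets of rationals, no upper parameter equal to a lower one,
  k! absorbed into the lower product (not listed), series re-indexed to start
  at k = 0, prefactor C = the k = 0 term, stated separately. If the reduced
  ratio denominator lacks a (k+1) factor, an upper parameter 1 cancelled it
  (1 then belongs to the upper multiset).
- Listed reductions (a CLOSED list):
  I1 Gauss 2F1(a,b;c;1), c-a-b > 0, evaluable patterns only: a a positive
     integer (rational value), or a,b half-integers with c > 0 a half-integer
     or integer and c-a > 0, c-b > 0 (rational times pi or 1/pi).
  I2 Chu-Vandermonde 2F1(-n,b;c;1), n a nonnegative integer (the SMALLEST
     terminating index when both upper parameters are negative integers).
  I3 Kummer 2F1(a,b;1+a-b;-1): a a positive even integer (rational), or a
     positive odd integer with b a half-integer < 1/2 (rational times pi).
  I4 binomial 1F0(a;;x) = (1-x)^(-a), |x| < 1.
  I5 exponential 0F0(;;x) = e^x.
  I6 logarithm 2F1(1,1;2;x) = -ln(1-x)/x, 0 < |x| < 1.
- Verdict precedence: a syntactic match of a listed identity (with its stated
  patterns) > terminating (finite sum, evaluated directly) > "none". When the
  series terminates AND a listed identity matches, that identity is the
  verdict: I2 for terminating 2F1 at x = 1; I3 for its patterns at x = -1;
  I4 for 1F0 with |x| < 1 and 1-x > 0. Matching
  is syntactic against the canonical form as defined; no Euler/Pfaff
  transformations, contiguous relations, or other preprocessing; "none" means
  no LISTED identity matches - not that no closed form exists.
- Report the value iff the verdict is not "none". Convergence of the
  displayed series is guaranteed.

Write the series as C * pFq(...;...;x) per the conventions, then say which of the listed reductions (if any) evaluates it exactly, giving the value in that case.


The series (x = 1/2) is 2F1: upper {3/2, 2}, lower {9/4}, prefactor -2/3. Verdict: none - at argument 1/2 the multisets {3/2, 2} ; {9/4} match no listed identity.

Key step: x = (1/2) and the lower running product (prefactor -2/3) is a rising factorial.
Step ratio: r(k) = (1/2) * (k+3/2) (k+2) / [(k+9/4) (k+1)] - poly over poly, x = (1/2) from leading terms; C = -2/3 at k = 0.


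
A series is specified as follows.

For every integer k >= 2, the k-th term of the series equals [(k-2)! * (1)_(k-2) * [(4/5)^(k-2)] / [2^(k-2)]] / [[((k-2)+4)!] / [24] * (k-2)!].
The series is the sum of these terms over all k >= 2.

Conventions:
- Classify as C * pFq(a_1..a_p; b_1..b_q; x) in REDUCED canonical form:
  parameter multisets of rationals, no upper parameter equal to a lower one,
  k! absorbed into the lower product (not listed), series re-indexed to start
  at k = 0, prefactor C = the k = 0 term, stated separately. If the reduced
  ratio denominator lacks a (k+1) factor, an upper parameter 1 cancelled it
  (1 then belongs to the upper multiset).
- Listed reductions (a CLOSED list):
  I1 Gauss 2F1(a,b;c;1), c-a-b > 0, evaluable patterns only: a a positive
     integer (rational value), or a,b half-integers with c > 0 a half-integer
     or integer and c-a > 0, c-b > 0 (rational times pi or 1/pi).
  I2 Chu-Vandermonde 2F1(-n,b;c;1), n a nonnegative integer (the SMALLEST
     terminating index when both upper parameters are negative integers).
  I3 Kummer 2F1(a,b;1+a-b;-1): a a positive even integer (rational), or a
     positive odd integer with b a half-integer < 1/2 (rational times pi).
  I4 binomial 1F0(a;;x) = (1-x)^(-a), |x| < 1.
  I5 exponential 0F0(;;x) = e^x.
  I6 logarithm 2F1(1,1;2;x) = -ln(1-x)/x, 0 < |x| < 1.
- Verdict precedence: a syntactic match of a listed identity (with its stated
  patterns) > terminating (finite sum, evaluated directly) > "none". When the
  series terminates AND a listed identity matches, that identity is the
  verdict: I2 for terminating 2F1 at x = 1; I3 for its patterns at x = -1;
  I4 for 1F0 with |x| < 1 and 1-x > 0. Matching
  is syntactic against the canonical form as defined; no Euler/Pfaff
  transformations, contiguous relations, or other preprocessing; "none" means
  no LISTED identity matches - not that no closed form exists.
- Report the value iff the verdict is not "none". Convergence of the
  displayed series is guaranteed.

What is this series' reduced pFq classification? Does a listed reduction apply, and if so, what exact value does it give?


Prefactor 1, argument 2/5: 2F1 with upper {1, 1} over lower {5}. Verdict: none - this 2F1 at x = 2/5 matches no listed pattern, and upper {1, 1} holds no stopper.

Structural cue: t_0 = 1 here, and the denominator's factorial ratio (C = 1) is a lower Pochhammer.
Consecutive-term ratio: r(k) = (2/5) * (k+1) (k+1) / [(k+5) (k+1)] - poly over poly, x = (2/5) from leading terms; C = 1 at k = 0.


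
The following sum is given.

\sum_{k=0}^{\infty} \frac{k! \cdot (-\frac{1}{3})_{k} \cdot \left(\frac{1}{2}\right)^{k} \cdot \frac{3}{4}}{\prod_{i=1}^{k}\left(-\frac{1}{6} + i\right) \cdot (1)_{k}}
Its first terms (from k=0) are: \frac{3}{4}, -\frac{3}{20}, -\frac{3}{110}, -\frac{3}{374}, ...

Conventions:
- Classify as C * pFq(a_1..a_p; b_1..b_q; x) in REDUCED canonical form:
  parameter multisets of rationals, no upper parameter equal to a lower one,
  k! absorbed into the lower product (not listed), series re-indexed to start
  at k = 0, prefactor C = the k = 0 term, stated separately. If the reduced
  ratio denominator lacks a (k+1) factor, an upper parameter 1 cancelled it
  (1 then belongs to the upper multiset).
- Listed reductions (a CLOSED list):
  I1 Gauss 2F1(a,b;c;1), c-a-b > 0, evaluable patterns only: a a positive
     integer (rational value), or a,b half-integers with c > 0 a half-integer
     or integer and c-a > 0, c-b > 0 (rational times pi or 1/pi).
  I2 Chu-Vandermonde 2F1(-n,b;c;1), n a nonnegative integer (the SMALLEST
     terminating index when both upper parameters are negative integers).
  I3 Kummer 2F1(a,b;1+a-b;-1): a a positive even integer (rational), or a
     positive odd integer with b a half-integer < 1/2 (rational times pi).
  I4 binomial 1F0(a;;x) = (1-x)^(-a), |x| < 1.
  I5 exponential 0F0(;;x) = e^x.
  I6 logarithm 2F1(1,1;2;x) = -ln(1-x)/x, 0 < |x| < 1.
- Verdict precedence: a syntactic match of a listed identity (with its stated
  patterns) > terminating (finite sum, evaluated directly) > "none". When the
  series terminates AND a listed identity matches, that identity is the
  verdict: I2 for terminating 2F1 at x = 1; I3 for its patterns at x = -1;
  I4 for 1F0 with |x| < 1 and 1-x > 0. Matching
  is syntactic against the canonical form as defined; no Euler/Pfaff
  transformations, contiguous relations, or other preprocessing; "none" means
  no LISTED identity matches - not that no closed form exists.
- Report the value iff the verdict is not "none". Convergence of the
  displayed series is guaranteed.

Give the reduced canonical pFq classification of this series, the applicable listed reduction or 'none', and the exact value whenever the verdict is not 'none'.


Key observation: from the first term \frac{3}{4}: the factorial ratio (C = 3/4, x = 1/2) (k+a-1)!/(a-1)! is a rising factorial (a)_k.
Consecutive-term ratio: r(k) = \frac{1}{2} * (k-\frac{1}{3}) (k+1) / [(k+\frac{5}{6}) (k+1)] - rational; roots negated = parameters, x = \frac{1}{2}, C = \frac{3}{4}.

x = \frac{1}{2} here; the reduced form reads 2F1, upper {-\frac{1}{3}, 1}, lower {\frac{5}{6}}, C = \frac{3}{4}. Verdict: no listed reduction: x = \frac{1}{2} and upper {-\frac{1}{3}, 1} fail every I1-I6 pattern.


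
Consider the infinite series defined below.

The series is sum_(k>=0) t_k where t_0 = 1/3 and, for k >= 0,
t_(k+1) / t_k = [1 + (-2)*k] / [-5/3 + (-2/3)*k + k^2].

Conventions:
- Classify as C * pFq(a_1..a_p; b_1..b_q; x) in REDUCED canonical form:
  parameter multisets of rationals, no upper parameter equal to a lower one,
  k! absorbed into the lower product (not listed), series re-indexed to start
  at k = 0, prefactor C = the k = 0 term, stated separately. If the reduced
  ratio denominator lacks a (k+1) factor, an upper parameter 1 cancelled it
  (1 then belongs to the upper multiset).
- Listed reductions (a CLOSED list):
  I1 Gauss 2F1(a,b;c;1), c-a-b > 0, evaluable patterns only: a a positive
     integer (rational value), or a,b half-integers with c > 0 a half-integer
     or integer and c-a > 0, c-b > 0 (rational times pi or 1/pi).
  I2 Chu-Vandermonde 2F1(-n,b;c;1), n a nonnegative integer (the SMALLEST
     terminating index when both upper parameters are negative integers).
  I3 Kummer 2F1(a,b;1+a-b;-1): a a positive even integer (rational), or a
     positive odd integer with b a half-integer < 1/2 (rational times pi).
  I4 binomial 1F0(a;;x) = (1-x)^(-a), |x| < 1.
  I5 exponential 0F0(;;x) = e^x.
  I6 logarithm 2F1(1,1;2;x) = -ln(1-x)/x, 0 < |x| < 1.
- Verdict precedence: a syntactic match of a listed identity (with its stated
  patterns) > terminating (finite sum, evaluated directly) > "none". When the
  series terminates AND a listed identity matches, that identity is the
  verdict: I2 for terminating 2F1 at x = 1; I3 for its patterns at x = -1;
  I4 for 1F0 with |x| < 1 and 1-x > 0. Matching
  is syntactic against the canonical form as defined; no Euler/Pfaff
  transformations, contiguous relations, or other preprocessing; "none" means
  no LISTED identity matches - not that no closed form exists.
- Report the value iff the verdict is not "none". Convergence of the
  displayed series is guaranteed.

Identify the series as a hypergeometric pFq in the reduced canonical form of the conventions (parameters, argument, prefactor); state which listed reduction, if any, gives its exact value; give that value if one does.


Reduced: x = -2, 1F1, upper = {-1/2}, lower = {-5/3}, C = 1/3. Verdict: none - this 1F1 at x = -2 matches no listed pattern, and upper {-1/2} holds no stopper.

The tell: t_0 = 1/3 here, and factor the ratio over Q (prefactor 1/3): negated roots = parameters.
Term ratio: r(k) = (-2) * (k-1/2) / [(k-5/3) (k+1)] - rational; roots negated = parameters, x = (-2), C = 1/3.


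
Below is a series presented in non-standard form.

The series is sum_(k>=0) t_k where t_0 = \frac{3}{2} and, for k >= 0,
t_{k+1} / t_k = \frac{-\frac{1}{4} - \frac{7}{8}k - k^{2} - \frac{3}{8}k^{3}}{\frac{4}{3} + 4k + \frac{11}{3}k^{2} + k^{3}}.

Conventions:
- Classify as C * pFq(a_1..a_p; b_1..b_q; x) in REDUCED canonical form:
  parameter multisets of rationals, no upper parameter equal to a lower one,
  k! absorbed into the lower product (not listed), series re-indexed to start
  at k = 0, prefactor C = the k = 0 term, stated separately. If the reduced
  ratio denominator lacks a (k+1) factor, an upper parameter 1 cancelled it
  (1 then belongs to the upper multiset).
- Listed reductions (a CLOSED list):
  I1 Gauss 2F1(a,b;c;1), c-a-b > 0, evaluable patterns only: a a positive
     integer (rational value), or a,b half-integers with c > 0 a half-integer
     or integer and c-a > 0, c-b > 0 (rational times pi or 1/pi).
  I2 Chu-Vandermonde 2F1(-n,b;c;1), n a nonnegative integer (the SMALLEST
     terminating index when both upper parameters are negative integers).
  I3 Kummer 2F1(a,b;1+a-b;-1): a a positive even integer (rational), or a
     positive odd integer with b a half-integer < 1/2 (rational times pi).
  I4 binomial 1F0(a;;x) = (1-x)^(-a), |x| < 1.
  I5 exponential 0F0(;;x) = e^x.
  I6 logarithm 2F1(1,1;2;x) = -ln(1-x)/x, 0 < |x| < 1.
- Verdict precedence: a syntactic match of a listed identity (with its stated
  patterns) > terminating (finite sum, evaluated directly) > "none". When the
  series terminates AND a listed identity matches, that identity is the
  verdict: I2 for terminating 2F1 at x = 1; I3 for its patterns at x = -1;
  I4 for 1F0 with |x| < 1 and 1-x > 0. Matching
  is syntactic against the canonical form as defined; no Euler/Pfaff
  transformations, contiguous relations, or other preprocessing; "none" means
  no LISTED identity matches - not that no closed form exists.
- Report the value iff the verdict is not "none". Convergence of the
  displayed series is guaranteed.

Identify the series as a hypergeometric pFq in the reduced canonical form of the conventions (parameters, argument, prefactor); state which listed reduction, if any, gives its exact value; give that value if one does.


Key step: t_0 = \frac{3}{2} here, and the ratio is unreduced: k + 2/3 divides both sides (C = 3/2, x = -3/8).
Consecutive-term ratio: r(k) = -\frac{3}{8} * (k+1) (k+1) / [(k+2) (k+1)] - rational in k. x = -\frac{3}{8}; t_0 = \frac{3}{2}; negate the roots.

Classification (C = \frac{3}{2}): 2F1 with upper {1, 1}, lower {2}, argument x = -\frac{3}{8}. Verdict: the I6 logarithm reduction applies (the logarithm: parameters (1,1;2), x = -\frac{3}{8}). Sum: 4 \cdot \ln\left(\frac{11}{8}\right).


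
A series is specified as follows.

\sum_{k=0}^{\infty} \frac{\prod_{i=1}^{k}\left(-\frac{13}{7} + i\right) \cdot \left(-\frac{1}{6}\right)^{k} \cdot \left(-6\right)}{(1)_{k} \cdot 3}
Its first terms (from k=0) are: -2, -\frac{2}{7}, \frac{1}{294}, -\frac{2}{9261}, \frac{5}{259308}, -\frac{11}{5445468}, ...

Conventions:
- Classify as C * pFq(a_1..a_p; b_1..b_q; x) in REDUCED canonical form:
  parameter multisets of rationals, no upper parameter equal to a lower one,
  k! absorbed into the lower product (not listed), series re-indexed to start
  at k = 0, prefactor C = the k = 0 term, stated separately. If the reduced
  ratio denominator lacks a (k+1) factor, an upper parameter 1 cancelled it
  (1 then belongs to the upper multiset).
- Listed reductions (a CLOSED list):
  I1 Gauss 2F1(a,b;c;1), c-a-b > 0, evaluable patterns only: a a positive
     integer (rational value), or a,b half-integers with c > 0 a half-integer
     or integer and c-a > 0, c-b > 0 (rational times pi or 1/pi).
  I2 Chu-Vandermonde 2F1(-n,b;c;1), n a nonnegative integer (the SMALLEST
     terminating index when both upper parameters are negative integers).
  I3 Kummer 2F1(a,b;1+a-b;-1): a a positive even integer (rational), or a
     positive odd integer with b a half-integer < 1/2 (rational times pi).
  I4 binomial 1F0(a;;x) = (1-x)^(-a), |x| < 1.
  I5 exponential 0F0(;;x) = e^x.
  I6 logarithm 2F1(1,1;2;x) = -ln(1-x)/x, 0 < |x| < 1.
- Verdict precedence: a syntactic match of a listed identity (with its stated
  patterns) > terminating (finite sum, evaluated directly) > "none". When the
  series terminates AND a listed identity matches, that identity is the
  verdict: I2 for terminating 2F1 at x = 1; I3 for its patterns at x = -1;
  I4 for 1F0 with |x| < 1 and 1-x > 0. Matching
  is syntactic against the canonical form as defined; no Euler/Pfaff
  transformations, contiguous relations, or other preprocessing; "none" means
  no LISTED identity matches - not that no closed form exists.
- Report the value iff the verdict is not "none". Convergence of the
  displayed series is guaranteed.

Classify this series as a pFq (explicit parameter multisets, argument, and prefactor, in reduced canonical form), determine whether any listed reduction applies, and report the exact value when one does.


x = -\frac{1}{6} here; the reduced form reads 1F0, upper {-\frac{6}{7}}, lower {-}, C = -2. Verdict: the binomial series (I4) applies (the 1F0 binomial series: exponent 6/7, x = -\frac{1}{6}). Value: \left(-2\right) \cdot \left(\frac{7}{6}\right)^{\frac{6}{7}}.

First insight: t_0 = -2 here, and the running product (prefactor -2) telescopes to a rising factorial.
Adjacent-term ratio: r(k) = -\frac{1}{6} * (k-\frac{6}{7}) / [(k+1)] - poly over poly, x = -\frac{1}{6} from leading terms; C = -2 at k = 0.


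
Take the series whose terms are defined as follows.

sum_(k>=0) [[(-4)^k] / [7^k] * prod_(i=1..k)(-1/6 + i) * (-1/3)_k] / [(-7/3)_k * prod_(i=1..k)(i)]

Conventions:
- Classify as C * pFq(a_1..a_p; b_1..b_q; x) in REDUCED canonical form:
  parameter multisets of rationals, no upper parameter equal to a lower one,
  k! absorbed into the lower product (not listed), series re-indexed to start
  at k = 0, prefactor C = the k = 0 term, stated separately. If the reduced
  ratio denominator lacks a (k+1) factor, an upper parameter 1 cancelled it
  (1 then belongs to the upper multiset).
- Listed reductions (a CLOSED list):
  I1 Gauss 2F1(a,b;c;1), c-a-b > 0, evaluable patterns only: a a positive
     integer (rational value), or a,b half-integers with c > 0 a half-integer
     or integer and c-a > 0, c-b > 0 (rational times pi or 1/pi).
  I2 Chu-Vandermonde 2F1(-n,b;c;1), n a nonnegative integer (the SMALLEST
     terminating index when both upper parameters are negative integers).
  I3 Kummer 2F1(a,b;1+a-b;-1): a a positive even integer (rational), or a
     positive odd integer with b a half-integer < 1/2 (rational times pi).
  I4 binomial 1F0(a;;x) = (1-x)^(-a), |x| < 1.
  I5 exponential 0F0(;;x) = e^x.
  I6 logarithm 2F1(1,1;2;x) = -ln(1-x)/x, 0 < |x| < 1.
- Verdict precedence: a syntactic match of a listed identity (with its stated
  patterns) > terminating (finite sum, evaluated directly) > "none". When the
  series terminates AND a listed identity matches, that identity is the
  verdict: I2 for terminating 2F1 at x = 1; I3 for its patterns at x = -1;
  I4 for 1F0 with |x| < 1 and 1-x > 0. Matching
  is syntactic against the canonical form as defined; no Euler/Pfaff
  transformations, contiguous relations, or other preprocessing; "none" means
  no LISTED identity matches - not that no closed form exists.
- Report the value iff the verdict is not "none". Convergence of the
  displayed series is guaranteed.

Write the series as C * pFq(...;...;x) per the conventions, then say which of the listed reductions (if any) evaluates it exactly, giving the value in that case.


First insight: t_0 = 1 here, and the running product (C = 1) telescopes to a rising factorial.
Ratio: r(k) = (-4/7) * (k-1/3) (k+5/6) / [(k-7/3) (k+1)] - rational in k. x = (-4/7); t_0 = 1; negate the roots.

Reduced: x = -4/7, 2F1, upper = {-1/3, 5/6}, lower = {-7/3}, C = 1. Verdict: none (x = -4/7): each listed identity misses the multisets {-1/3, 5/6} ; {-7/3}.


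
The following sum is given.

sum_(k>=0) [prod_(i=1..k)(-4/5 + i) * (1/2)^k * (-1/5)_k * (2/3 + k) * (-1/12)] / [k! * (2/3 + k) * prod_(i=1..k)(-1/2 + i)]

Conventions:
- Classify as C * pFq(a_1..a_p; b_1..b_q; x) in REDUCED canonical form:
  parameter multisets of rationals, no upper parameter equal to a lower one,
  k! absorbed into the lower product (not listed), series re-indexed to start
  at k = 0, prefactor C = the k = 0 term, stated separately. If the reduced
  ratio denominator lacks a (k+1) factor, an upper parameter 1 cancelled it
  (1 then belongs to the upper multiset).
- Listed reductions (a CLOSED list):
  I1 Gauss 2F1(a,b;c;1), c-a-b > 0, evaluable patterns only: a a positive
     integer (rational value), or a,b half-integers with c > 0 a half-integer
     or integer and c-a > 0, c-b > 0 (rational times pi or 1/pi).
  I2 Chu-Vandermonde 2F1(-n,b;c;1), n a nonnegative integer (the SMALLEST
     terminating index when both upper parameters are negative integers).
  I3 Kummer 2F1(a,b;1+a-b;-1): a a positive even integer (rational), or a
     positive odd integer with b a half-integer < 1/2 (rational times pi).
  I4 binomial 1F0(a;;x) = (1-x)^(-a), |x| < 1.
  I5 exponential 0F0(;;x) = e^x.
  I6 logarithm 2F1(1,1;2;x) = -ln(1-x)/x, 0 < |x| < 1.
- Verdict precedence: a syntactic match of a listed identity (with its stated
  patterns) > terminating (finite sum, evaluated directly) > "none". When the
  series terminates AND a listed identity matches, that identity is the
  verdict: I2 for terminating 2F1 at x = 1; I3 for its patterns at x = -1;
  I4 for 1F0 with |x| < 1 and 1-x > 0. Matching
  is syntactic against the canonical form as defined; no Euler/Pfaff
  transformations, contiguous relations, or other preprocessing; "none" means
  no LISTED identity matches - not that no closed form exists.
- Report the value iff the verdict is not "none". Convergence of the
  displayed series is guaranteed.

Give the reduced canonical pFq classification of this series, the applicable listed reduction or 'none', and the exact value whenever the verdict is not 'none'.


With C = -1/12: the canonical form is 2F1(-1/5, 1/5; 1/2; 1/2). Verdict: none. No listed pattern accepts 2F1(-1/5, 1/5; 1/2; 1/2).

Key step: t_0 = -1/12 here, and k + 2/3 divides numerator and denominator alike; prefactor -1/12 after cancelling.
Adjacent-term ratio: r(k) = (1/2) * (k-1/5) (k+1/5) / [(k+1/2) (k+1)] - rational in k, leading ratio (1/2); with t_0 = -1/12, classification follows.
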